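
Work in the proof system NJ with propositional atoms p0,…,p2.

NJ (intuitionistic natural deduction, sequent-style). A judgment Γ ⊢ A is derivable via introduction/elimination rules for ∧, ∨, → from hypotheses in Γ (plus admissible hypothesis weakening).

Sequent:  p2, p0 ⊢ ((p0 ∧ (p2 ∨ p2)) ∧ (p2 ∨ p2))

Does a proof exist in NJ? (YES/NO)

Derivation (root first):
[∧I] p2, p0 ⊢ ((p0 ∧ (p2 ∨ p2)) ∧ (p2 ∨ p2))
  [∧I] p2, p0 ⊢ (p0 ∧ (p2 ∨ p2))
    [Ax] p0 ⊢ p0
    [∨I₁] p2 ⊢ (p2 ∨ p2)
      [Ax] p2 ⊢ p2
  [∨I₁] p2 ⊢ (p2 ∨ p2)
    [Ax] p2 ⊢ p2

Result: YES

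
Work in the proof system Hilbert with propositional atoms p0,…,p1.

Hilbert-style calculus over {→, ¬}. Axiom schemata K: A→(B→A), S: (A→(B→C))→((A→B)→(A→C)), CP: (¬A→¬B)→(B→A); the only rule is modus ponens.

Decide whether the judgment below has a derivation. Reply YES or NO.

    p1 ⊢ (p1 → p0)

Truth-table refutation:
  v=00: Γ:[p1=F] Δ:[(p1 → p0)=T] refutes=False
  v=01: Γ:[p1=T] Δ:[(p1 → p0)=F] refutes=True  ← countermodel

Result: NO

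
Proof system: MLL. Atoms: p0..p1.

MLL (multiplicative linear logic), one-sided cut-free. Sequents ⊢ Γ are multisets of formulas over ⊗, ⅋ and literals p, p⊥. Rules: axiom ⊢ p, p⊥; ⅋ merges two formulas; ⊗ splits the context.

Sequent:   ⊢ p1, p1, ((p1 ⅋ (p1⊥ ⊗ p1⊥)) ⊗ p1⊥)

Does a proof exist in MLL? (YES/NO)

Derivation trace:
[⊗]  ⊢ p1, p1, ((p1 ⅋ (p1⊥ ⊗ p1⊥)) ⊗ p1⊥)
  [⅋]  ⊢ p1, (p1 ⅋ (p1⊥ ⊗ p1⊥))
    [⊗]  ⊢ p1, p1, (p1⊥ ⊗ p1⊥)
      [Ax]  ⊢ p1, p1⊥
      [Ax]  ⊢ p1, p1⊥
  [Ax]  ⊢ p1, p1⊥

Result: YES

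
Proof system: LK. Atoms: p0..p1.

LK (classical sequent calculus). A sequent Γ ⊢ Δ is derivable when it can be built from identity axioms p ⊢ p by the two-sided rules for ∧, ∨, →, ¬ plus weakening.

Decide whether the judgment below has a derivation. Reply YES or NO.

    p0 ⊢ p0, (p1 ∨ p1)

Derivation (root first):
[∨R] p0 ⊢ p0, (p1 ∨ p1)
  [WR] p0 ⊢ p0, p1, p1
    [WR] p0 ⊢ p0, p1
      [Ax] p0 ⊢ p0

Result: YES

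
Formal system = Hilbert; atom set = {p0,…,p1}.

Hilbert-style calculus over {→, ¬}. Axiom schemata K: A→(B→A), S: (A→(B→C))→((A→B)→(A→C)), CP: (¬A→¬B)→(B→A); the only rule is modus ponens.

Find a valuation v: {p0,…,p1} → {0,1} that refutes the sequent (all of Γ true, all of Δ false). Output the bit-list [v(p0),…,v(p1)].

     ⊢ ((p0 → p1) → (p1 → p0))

Search for a countermodel by truth-table:
  v=00: Γ:[] Δ:[((p0 → p1) → (p1 → p0))=T] refutes=False
  v=01: Γ:[] Δ:[((p0 → p1) → (p1 → p0))=F] refutes=True  ← countermodel

Result: [0, 1]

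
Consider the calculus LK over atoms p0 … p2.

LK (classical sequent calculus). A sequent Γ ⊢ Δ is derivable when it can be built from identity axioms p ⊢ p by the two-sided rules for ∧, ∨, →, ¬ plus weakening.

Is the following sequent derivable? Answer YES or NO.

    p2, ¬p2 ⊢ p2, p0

Derivation trace:
[WR] p2, ¬p2 ⊢ p2, p0
  [¬L] p2, ¬p2 ⊢ p2
    [WR] p2 ⊢ p2, p2
      [Ax] p2 ⊢ p2

Result: YES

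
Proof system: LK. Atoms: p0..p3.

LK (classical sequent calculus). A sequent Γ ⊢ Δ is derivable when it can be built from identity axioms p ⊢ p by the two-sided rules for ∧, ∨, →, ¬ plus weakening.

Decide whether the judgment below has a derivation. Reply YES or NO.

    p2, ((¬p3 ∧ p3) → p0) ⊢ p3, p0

Enumerate valuations to refute Γ ⊢ Δ:
  v=0000: Γ:[p2=F, ((¬p3 ∧ p3) → p0)=T] Δ:[p3=F, p0=F] refutes=False
  v=0001: Γ:[p2=F, ((¬p3 ∧ p3) → p0)=T] Δ:[p3=T, p0=F] refutes=False
  v=0010: Γ:[p2=T, ((¬p3 ∧ p3) → p0)=T] Δ:[p3=F, p0=F] refutes=True  ← countermodel

Result: NO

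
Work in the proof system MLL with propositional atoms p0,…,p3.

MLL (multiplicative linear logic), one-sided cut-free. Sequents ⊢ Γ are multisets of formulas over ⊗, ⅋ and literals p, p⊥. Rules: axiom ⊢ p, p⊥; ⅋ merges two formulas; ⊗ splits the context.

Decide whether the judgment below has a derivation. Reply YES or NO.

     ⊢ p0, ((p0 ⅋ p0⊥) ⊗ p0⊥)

Derivation trace:
[⊗]  ⊢ p0, ((p0 ⅋ p0⊥) ⊗ p0⊥)
  [⅋]  ⊢ (p0 ⅋ p0⊥)
    [Ax]  ⊢ p0, p0⊥
  [Ax]  ⊢ p0, p0⊥

Result: YES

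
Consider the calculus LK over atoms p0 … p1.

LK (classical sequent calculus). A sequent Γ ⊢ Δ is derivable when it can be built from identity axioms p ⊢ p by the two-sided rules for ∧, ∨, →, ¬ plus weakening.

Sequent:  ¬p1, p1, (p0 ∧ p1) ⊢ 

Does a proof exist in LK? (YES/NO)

Derivation (root first):
[∧L] ¬p1, p1, (p0 ∧ p1) ⊢ 
  [WL] p1, ¬p1, p0, p1 ⊢ 
    [WL] p1, ¬p1, p0 ⊢ 
      [¬L] p1, ¬p1 ⊢ 
        [Ax] p1 ⊢ p1

Result: YES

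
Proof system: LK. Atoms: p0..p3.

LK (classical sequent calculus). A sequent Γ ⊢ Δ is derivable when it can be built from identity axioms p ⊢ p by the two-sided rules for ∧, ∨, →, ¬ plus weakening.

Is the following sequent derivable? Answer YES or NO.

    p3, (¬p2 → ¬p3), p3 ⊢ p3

Derivation (root first):
[WL] p3, (¬p2 → ¬p3), p3 ⊢ p3
  [→L] p3, (¬p2 → ¬p3) ⊢ p3
    [¬R] p3 ⊢ p3, ¬p2
      [WL] p3, p2 ⊢ p3
        [Ax] p3 ⊢ p3
    [¬L] p3, ¬p3 ⊢ 
      [Ax] p3 ⊢ p3

Result: YES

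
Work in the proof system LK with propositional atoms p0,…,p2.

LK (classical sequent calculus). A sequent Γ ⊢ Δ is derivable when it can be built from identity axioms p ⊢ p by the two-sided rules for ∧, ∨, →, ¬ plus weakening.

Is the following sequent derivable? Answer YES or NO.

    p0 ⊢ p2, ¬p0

Search for a countermodel by truth-table:
  v=000: Γ:[p0=F] Δ:[p2=F, ¬p0=T] refutes=False
  v=001: Γ:[p0=F] Δ:[p2=T, ¬p0=T] refutes=False
  v=010: Γ:[p0=F] Δ:[p2=F, ¬p0=T] refutes=False
  v=011: Γ:[p0=F] Δ:[p2=T, ¬p0=T] refutes=False
  v=100: Γ:[p0=T] Δ:[p2=F, ¬p0=F] refutes=True  ← countermodel

Result: NO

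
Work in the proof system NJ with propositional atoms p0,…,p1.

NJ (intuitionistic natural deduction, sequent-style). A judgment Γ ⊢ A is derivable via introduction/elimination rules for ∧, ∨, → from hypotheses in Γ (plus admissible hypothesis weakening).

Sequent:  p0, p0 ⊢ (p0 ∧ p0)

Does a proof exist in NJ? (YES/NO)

Derivation (root first):
[Wk] p0, p0 ⊢ (p0 ∧ p0)
  [∧I] p0 ⊢ (p0 ∧ p0)
    [Ax] p0 ⊢ p0
    [Ax] p0 ⊢ p0

Result: YES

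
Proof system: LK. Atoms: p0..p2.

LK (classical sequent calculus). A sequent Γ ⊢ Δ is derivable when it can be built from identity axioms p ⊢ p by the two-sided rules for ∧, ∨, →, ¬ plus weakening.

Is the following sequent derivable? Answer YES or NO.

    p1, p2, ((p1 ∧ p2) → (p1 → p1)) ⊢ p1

Proof tree:
[→L] p1, p2, ((p1 ∧ p2) → (p1 → p1)) ⊢ p1
  [∧R] p1, p2 ⊢ (p1 ∧ p2)
    [Ax] p1 ⊢ p1
    [Ax] p2 ⊢ p2
  [→L] p1, (p1 → p1) ⊢ p1
    [Ax] p1 ⊢ p1
    [Ax] p1 ⊢ p1

Result: YES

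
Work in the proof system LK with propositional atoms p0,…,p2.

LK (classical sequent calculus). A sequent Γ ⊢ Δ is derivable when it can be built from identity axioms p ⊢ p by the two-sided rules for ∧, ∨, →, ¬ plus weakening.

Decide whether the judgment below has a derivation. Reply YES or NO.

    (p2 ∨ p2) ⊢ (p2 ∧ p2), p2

Derivation trace:
[WR] (p2 ∨ p2) ⊢ (p2 ∧ p2), p2
  [∧R] (p2 ∨ p2) ⊢ (p2 ∧ p2)
    [∨L] (p2 ∨ p2) ⊢ p2
      [Ax] p2 ⊢ p2
      [Ax] p2 ⊢ p2
    [∨L] (p2 ∨ p2) ⊢ p2
      [Ax] p2 ⊢ p2
      [Ax] p2 ⊢ p2

Result: YES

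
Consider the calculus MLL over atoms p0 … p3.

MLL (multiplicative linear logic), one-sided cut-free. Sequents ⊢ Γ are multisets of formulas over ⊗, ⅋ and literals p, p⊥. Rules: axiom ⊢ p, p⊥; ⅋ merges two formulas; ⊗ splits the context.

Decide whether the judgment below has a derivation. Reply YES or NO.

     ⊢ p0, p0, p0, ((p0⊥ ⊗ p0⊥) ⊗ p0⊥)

Proof tree:
[⊗]  ⊢ p0, p0, p0, ((p0⊥ ⊗ p0⊥) ⊗ p0⊥)
  [⊗]  ⊢ p0, p0, (p0⊥ ⊗ p0⊥)
    [Ax]  ⊢ p0, p0⊥
    [Ax]  ⊢ p0, p0⊥
  [Ax]  ⊢ p0, p0⊥

Result: YES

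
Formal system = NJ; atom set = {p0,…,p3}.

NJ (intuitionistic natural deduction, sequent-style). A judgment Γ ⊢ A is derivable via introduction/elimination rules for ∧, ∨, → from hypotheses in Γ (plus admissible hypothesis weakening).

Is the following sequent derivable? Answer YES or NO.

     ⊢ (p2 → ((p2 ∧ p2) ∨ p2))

Derivation trace:
[→I]  ⊢ (p2 → ((p2 ∧ p2) ∨ p2))
  [∨I₁] p2 ⊢ ((p2 ∧ p2) ∨ p2)
    [∧I] p2 ⊢ (p2 ∧ p2)
      [Ax] p2 ⊢ p2
      [Ax] p2 ⊢ p2

Result: YES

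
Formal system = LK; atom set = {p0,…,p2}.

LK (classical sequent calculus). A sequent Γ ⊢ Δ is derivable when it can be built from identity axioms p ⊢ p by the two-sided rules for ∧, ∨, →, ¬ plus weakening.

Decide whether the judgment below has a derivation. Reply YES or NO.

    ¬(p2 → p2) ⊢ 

Derivation (root first):
[¬L] ¬(p2 → p2) ⊢ 
  [→R]  ⊢ (p2 → p2)
    [Ax] p2 ⊢ p2

Result: YES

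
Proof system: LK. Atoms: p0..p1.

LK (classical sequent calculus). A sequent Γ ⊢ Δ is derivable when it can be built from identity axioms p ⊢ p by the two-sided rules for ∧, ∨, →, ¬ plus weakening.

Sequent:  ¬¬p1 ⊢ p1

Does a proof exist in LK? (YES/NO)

Proof tree:
[¬L] ¬¬p1 ⊢ p1
  [¬R]  ⊢ p1, ¬p1
    [Ax] p1 ⊢ p1

Result: YES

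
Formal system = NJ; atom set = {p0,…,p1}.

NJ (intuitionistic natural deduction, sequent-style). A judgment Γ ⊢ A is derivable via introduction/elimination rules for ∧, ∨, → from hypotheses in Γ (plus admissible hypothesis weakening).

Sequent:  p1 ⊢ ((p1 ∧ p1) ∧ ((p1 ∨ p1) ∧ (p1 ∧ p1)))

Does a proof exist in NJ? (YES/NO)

Proof tree:
[∧I] p1 ⊢ ((p1 ∧ p1) ∧ ((p1 ∨ p1) ∧ (p1 ∧ p1)))
  [∧I] p1 ⊢ (p1 ∧ p1)
    [Ax] p1 ⊢ p1
    [Ax] p1 ⊢ p1
  [∧I] p1 ⊢ ((p1 ∨ p1) ∧ (p1 ∧ p1))
    [∨I₁] p1 ⊢ (p1 ∨ p1)
      [Ax] p1 ⊢ p1
    [∧I] p1 ⊢ (p1 ∧ p1)
      [Ax] p1 ⊢ p1
      [Ax] p1 ⊢ p1

Result: YES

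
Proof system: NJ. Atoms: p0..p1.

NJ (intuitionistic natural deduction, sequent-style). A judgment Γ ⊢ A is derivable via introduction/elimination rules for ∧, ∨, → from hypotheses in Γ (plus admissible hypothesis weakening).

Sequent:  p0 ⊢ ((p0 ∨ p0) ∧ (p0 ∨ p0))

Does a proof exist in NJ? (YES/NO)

Derivation (root first):
[∧I] p0 ⊢ ((p0 ∨ p0) ∧ (p0 ∨ p0))
  [∨I₁] p0 ⊢ (p0 ∨ p0)
    [Ax] p0 ⊢ p0
  [∨I₁] p0 ⊢ (p0 ∨ p0)
    [Ax] p0 ⊢ p0

Result: YES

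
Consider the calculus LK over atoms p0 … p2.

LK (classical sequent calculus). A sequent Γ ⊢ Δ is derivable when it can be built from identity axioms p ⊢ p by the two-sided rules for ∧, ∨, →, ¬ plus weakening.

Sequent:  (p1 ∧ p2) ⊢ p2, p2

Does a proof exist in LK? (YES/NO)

Proof tree:
[∧L] (p1 ∧ p2) ⊢ p2, p2
  [WR] p2, p1 ⊢ p2, p2
    [WL] p2, p1 ⊢ p2
      [Ax] p2 ⊢ p2

Result: YES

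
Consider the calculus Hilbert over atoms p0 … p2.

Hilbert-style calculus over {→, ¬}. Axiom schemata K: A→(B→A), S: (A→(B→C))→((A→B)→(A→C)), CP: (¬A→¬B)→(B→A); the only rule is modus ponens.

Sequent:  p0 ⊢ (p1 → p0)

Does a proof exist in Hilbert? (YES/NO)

Derivation (root first):
[MP] p0 ⊢ (p1 → p0)
  [K]  ⊢ (p0 → (p1 → p0))
  [MP] p0 ⊢ p0
    [MP] p0 ⊢ (p0 → p0)
      [K]  ⊢ (p0 → (p0 → p0))
      [Hyp] p0 ⊢ p0
    [Hyp] p0 ⊢ p0

Result: YES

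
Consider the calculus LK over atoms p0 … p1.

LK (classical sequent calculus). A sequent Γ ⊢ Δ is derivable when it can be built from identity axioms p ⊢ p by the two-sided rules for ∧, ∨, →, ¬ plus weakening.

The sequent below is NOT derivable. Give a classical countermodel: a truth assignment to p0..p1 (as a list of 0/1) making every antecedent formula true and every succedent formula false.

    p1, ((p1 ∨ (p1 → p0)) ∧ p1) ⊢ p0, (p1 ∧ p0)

Search for a countermodel by truth-table:
  v=00: Γ:[p1=F, ((p1 ∨ (p1 → p0)) ∧ p1)=F] Δ:[p0=F, (p1 ∧ p0)=F] refutes=False
  v=01: Γ:[p1=T, ((p1 ∨ (p1 → p0)) ∧ p1)=T] Δ:[p0=F, (p1 ∧ p0)=F] refutes=True  ← countermodel

Result: [0, 1]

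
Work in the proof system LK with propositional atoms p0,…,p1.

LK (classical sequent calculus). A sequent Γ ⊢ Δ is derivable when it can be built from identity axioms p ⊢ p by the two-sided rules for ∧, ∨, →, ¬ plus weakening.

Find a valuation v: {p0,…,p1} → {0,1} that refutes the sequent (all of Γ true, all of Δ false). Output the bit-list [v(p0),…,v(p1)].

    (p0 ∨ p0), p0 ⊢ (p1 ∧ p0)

Truth-table refutation:
  v=00: Γ:[(p0 ∨ p0)=F, p0=F] Δ:[(p1 ∧ p0)=F] refutes=False
  v=01: Γ:[(p0 ∨ p0)=F, p0=F] Δ:[(p1 ∧ p0)=F] refutes=False
  v=10: Γ:[(p0 ∨ p0)=T, p0=T] Δ:[(p1 ∧ p0)=F] refutes=True  ← countermodel

Result: [1, 0]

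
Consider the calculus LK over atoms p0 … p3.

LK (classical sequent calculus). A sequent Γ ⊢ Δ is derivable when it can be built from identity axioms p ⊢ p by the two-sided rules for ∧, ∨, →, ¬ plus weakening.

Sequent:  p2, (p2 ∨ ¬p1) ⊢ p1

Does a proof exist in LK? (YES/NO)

Enumerate valuations to refute Γ ⊢ Δ:
  v=0000: Γ:[p2=F, (p2 ∨ ¬p1)=T] Δ:[p1=F] refutes=False
  v=0001: Γ:[p2=F, (p2 ∨ ¬p1)=T] Δ:[p1=F] refutes=False
  v=0010: Γ:[p2=T, (p2 ∨ ¬p1)=T] Δ:[p1=F] refutes=True  ← countermodel

Result: NO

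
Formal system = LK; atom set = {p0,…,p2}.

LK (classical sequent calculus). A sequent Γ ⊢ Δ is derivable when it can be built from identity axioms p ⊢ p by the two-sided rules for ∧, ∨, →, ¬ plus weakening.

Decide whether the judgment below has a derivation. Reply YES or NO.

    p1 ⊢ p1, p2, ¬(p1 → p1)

Proof tree:
[¬R] p1 ⊢ p1, p2, ¬(p1 → p1)
  [WR] p1, (p1 → p1) ⊢ p1, p2
    [→L] p1, (p1 → p1) ⊢ p1
      [Ax] p1 ⊢ p1
      [Ax] p1 ⊢ p1

Result: YES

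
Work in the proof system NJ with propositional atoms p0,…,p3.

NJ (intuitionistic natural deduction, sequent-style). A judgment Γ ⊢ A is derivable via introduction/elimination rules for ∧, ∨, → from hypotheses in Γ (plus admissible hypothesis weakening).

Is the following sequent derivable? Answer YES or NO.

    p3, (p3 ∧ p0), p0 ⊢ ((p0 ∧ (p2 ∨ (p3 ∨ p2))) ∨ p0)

Derivation (root first):
[∨I₁] p3, (p3 ∧ p0), p0 ⊢ ((p0 ∧ (p2 ∨ (p3 ∨ p2))) ∨ p0)
  [∧I] p3, (p3 ∧ p0), p0 ⊢ (p0 ∧ (p2 ∨ (p3 ∨ p2)))
    [Wk] p0, (p3 ∧ p0) ⊢ p0
      [Ax] p0 ⊢ p0
    [∨I₂] p3 ⊢ (p2 ∨ (p3 ∨ p2))
      [∨I₁] p3 ⊢ (p3 ∨ p2)
        [Ax] p3 ⊢ p3

Result: YES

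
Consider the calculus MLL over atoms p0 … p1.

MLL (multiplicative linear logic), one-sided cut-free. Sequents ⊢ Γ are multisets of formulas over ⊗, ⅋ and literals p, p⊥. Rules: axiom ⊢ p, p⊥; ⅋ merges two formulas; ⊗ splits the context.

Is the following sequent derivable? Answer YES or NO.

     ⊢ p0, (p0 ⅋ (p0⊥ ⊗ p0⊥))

Proof tree:
[⅋]  ⊢ p0, (p0 ⅋ (p0⊥ ⊗ p0⊥))
  [⊗]  ⊢ p0, p0, (p0⊥ ⊗ p0⊥)
    [Ax]  ⊢ p0, p0⊥
    [Ax]  ⊢ p0, p0⊥

Result: YES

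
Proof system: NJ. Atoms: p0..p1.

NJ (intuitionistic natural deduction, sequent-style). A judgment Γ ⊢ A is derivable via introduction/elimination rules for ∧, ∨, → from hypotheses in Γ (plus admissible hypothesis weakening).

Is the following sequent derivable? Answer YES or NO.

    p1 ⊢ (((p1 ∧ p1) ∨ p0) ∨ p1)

Derivation (root first):
[∨I₁] p1 ⊢ (((p1 ∧ p1) ∨ p0) ∨ p1)
  [∨I₁] p1 ⊢ ((p1 ∧ p1) ∨ p0)
    [∧I] p1 ⊢ (p1 ∧ p1)
      [Ax] p1 ⊢ p1
      [Ax] p1 ⊢ p1

Result: YES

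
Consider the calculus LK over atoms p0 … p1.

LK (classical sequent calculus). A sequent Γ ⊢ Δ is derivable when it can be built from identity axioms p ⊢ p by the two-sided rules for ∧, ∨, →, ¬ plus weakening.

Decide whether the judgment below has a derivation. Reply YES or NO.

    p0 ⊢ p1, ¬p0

Search for a countermodel by truth-table:
  v=00: Γ:[p0=F] Δ:[p1=F, ¬p0=T] refutes=False
  v=01: Γ:[p0=F] Δ:[p1=T, ¬p0=T] refutes=False
  v=10: Γ:[p0=T] Δ:[p1=F, ¬p0=F] refutes=True  ← countermodel

Result: NO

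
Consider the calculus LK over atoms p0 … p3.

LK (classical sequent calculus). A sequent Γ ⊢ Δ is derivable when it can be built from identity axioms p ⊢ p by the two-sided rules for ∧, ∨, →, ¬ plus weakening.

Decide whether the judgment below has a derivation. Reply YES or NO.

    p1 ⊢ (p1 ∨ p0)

Derivation (root first):
[∨R] p1 ⊢ (p1 ∨ p0)
  [WR] p1 ⊢ p1, p0
    [Ax] p1 ⊢ p1

Result: YES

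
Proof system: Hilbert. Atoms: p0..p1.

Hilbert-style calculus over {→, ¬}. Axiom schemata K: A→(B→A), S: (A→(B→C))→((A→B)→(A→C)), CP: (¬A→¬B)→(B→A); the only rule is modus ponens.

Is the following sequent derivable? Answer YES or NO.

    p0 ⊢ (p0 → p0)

Proof tree:
[MP] p0 ⊢ (p0 → p0)
  [K]  ⊢ (p0 → (p0 → p0))
  [MP] p0 ⊢ p0
    [MP] p0 ⊢ (p0 → p0)
      [K]  ⊢ (p0 → (p0 → p0))
      [Hyp] p0 ⊢ p0
    [Hyp] p0 ⊢ p0

Result: YES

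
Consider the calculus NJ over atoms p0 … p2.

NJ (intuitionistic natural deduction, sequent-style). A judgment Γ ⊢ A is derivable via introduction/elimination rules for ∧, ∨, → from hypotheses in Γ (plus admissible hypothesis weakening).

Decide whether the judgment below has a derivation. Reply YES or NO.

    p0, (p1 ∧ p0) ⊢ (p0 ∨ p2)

Derivation trace:
[Wk] p0, (p1 ∧ p0) ⊢ (p0 ∨ p2)
  [∨I₁] p0 ⊢ (p0 ∨ p2)
    [Ax] p0 ⊢ p0

Result: YES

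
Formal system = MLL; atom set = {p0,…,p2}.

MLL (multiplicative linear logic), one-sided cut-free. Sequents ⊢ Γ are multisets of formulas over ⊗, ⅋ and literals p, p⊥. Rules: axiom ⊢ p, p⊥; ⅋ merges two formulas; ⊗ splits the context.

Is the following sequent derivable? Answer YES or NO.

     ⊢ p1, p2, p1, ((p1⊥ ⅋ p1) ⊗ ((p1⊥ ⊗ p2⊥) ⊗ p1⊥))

Derivation (root first):
[⊗]  ⊢ p1, p2, p1, ((p1⊥ ⅋ p1) ⊗ ((p1⊥ ⊗ p2⊥) ⊗ p1⊥))
  [⅋]  ⊢ (p1⊥ ⅋ p1)
    [Ax]  ⊢ p1, p1⊥
  [⊗]  ⊢ p1, p2, p1, ((p1⊥ ⊗ p2⊥) ⊗ p1⊥)
    [⊗]  ⊢ p1, p2, (p1⊥ ⊗ p2⊥)
      [Ax]  ⊢ p1, p1⊥
      [Ax]  ⊢ p2, p2⊥
    [Ax]  ⊢ p1, p1⊥

Result: YES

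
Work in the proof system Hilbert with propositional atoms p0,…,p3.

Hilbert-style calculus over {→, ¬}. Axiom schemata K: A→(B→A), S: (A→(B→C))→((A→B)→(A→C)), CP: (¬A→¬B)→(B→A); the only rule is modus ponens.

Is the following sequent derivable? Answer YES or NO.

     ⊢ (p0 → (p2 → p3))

Search for a countermodel by truth-table:
  v=0000: Γ:[] Δ:[(p0 → (p2 → p3))=T] refutes=False
  v=0001: Γ:[] Δ:[(p0 → (p2 → p3))=T] refutes=False
  v=0010: Γ:[] Δ:[(p0 → (p2 → p3))=T] refutes=False
  v=0011: Γ:[] Δ:[(p0 → (p2 → p3))=T] refutes=False
  v=0100: Γ:[] Δ:[(p0 → (p2 → p3))=T] refutes=False
  v=0101: Γ:[] Δ:[(p0 → (p2 → p3))=T] refutes=False
  v=0110: Γ:[] Δ:[(p0 → (p2 → p3))=T] refutes=False
  v=0111: Γ:[] Δ:[(p0 → (p2 → p3))=T] refutes=False
  v=1000: Γ:[] Δ:[(p0 → (p2 → p3))=T] refutes=False
  v=1001: Γ:[] Δ:[(p0 → (p2 → p3))=T] refutes=False
  v=1010: Γ:[] Δ:[(p0 → (p2 → p3))=F] refutes=True  ← countermodel

Result: NO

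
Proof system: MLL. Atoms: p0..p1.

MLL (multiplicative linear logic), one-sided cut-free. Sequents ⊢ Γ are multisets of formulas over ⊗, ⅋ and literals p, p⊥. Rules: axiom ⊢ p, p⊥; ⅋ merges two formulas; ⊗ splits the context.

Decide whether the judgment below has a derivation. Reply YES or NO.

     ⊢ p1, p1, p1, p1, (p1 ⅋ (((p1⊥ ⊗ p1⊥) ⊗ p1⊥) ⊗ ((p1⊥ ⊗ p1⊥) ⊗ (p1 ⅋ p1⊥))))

Derivation (root first):
[⅋]  ⊢ p1, p1, p1, p1, (p1 ⅋ (((p1⊥ ⊗ p1⊥) ⊗ p1⊥) ⊗ ((p1⊥ ⊗ p1⊥) ⊗ (p1 ⅋ p1⊥))))
  [⊗]  ⊢ p1, p1, p1, p1, p1, (((p1⊥ ⊗ p1⊥) ⊗ p1⊥) ⊗ ((p1⊥ ⊗ p1⊥) ⊗ (p1 ⅋ p1⊥)))
    [⊗]  ⊢ p1, p1, p1, ((p1⊥ ⊗ p1⊥) ⊗ p1⊥)
      [⊗]  ⊢ p1, p1, (p1⊥ ⊗ p1⊥)
        [Ax]  ⊢ p1, p1⊥
        [Ax]  ⊢ p1, p1⊥
      [Ax]  ⊢ p1, p1⊥
    [⊗]  ⊢ p1, p1, ((p1⊥ ⊗ p1⊥) ⊗ (p1 ⅋ p1⊥))
      [⊗]  ⊢ p1, p1, (p1⊥ ⊗ p1⊥)
        [Ax]  ⊢ p1, p1⊥
        [Ax]  ⊢ p1, p1⊥
      [⅋]  ⊢ (p1 ⅋ p1⊥)
        [Ax]  ⊢ p1, p1⊥

Result: YES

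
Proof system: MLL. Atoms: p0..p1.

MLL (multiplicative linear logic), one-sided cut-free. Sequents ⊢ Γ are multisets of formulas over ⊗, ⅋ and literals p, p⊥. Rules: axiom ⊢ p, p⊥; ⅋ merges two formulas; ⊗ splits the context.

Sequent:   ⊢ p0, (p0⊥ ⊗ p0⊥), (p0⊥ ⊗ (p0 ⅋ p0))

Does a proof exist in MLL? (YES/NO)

Derivation (root first):
[⊗]  ⊢ p0, (p0⊥ ⊗ p0⊥), (p0⊥ ⊗ (p0 ⅋ p0))
  [Ax]  ⊢ p0, p0⊥
  [⅋]  ⊢ (p0⊥ ⊗ p0⊥), (p0 ⅋ p0)
    [⊗]  ⊢ p0, p0, (p0⊥ ⊗ p0⊥)
      [Ax]  ⊢ p0, p0⊥
      [Ax]  ⊢ p0, p0⊥

Result: YES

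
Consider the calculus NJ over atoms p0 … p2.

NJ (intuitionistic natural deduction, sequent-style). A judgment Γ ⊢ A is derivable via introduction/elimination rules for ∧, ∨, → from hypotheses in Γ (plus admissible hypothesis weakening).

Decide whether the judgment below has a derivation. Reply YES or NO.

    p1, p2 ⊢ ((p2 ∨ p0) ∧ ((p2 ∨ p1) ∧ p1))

Proof tree:
[∧I] p1, p2 ⊢ ((p2 ∨ p0) ∧ ((p2 ∨ p1) ∧ p1))
  [∨I₁] p2 ⊢ (p2 ∨ p0)
    [Ax] p2 ⊢ p2
  [∧I] p1, p2 ⊢ ((p2 ∨ p1) ∧ p1)
    [∨I₁] p2 ⊢ (p2 ∨ p1)
      [Ax] p2 ⊢ p2
    [Ax] p1 ⊢ p1

Result: YES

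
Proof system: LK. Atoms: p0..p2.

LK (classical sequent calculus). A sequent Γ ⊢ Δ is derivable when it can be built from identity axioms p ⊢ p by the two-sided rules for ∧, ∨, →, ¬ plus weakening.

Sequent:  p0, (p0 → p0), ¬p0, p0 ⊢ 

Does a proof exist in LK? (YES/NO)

Derivation (root first):
[WL] p0, (p0 → p0), ¬p0, p0 ⊢ 
  [¬L] p0, (p0 → p0), ¬p0 ⊢ 
    [→L] p0, (p0 → p0) ⊢ p0
      [Ax] p0 ⊢ p0
      [Ax] p0 ⊢ p0

Result: YES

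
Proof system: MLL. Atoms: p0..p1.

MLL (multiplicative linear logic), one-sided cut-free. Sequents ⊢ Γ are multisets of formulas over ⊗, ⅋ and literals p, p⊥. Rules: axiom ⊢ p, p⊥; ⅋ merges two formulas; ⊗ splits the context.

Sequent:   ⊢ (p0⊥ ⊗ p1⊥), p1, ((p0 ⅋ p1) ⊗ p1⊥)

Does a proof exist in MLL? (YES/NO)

Derivation (root first):
[⊗]  ⊢ (p0⊥ ⊗ p1⊥), p1, ((p0 ⅋ p1) ⊗ p1⊥)
  [⅋]  ⊢ (p0⊥ ⊗ p1⊥), (p0 ⅋ p1)
    [⊗]  ⊢ p0, p1, (p0⊥ ⊗ p1⊥)
      [Ax]  ⊢ p0, p0⊥
      [Ax]  ⊢ p1, p1⊥
  [Ax]  ⊢ p1, p1⊥

Result: YES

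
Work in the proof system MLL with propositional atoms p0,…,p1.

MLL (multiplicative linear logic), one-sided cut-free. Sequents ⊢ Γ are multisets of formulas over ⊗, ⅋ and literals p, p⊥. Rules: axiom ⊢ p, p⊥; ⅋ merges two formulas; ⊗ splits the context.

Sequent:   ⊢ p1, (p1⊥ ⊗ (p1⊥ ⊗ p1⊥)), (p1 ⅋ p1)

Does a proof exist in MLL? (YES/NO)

Proof tree:
[⅋]  ⊢ p1, (p1⊥ ⊗ (p1⊥ ⊗ p1⊥)), (p1 ⅋ p1)
  [⊗]  ⊢ p1, p1, p1, (p1⊥ ⊗ (p1⊥ ⊗ p1⊥))
    [Ax]  ⊢ p1, p1⊥
    [⊗]  ⊢ p1, p1, (p1⊥ ⊗ p1⊥)
      [Ax]  ⊢ p1, p1⊥
      [Ax]  ⊢ p1, p1⊥

Result: YES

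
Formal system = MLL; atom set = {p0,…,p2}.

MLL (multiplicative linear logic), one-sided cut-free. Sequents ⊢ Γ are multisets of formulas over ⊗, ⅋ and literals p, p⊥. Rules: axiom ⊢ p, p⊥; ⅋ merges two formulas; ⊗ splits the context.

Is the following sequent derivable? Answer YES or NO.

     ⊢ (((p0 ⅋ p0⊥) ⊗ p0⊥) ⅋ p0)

Derivation trace:
[⅋]  ⊢ (((p0 ⅋ p0⊥) ⊗ p0⊥) ⅋ p0)
  [⊗]  ⊢ p0, ((p0 ⅋ p0⊥) ⊗ p0⊥)
    [⅋]  ⊢ (p0 ⅋ p0⊥)
      [Ax]  ⊢ p0, p0⊥
    [Ax]  ⊢ p0, p0⊥

Result: YES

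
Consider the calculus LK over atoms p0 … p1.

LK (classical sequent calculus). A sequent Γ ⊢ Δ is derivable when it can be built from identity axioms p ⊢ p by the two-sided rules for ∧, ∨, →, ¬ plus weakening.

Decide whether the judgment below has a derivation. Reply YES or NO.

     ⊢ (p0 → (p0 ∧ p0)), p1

Derivation trace:
[WR]  ⊢ (p0 → (p0 ∧ p0)), p1
  [→R]  ⊢ (p0 → (p0 ∧ p0))
    [∧R] p0 ⊢ (p0 ∧ p0)
      [Ax] p0 ⊢ p0
      [Ax] p0 ⊢ p0

Result: YES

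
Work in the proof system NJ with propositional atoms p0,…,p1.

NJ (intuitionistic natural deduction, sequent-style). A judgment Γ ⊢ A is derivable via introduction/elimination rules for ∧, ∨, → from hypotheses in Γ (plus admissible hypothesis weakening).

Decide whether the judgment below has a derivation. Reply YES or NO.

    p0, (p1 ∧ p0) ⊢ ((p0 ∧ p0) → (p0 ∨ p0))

Proof tree:
[→I] p0, (p1 ∧ p0) ⊢ ((p0 ∧ p0) → (p0 ∨ p0))
  [∨I₁] p0, (p1 ∧ p0), (p0 ∧ p0) ⊢ (p0 ∨ p0)
    [Wk] p0, (p1 ∧ p0), (p0 ∧ p0) ⊢ p0
      [Wk] p0, (p1 ∧ p0) ⊢ p0
        [Ax] p0 ⊢ p0

Result: YES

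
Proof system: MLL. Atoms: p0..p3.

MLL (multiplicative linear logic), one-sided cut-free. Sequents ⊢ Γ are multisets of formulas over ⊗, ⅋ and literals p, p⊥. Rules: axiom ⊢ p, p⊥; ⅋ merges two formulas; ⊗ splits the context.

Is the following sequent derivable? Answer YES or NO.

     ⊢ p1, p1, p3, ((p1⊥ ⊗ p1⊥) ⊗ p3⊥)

Proof tree:
[⊗]  ⊢ p1, p1, p3, ((p1⊥ ⊗ p1⊥) ⊗ p3⊥)
  [⊗]  ⊢ p1, p1, (p1⊥ ⊗ p1⊥)
    [Ax]  ⊢ p1, p1⊥
    [Ax]  ⊢ p1, p1⊥
  [Ax]  ⊢ p3, p3⊥

Result: YES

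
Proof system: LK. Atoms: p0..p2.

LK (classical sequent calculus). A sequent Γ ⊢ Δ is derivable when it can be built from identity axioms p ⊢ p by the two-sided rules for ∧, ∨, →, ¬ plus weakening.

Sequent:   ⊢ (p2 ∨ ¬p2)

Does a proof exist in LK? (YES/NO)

Derivation trace:
[∨R]  ⊢ (p2 ∨ ¬p2)
  [¬R]  ⊢ p2, ¬p2
    [Ax] p2 ⊢ p2

Result: YES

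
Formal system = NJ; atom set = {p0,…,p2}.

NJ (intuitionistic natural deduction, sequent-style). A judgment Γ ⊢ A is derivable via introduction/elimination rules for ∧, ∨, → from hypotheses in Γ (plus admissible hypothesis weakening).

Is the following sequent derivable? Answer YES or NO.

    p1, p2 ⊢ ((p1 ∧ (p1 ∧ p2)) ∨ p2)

Derivation (root first):
[∨I₁] p1, p2 ⊢ ((p1 ∧ (p1 ∧ p2)) ∨ p2)
  [∧I] p1, p2 ⊢ (p1 ∧ (p1 ∧ p2))
    [Ax] p1 ⊢ p1
    [∧I] p1, p2 ⊢ (p1 ∧ p2)
      [Ax] p1 ⊢ p1
      [Ax] p2 ⊢ p2

Result: YES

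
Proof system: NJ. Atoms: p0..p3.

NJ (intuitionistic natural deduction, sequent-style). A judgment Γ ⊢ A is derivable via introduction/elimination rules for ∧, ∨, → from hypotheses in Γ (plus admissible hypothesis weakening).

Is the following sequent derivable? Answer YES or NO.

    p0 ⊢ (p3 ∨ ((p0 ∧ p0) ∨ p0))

Derivation trace:
[∨I₂] p0 ⊢ (p3 ∨ ((p0 ∧ p0) ∨ p0))
  [∨I₁] p0 ⊢ ((p0 ∧ p0) ∨ p0)
    [∧I] p0 ⊢ (p0 ∧ p0)
      [Ax] p0 ⊢ p0
      [Ax] p0 ⊢ p0

Result: YES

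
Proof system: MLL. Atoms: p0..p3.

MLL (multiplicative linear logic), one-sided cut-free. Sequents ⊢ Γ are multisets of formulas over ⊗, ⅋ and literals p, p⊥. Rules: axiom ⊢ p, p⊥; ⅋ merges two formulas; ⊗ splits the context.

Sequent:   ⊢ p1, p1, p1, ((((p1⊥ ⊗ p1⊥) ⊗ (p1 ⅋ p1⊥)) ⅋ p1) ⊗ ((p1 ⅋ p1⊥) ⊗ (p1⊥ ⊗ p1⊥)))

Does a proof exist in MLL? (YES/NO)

Proof tree:
[⊗]  ⊢ p1, p1, p1, ((((p1⊥ ⊗ p1⊥) ⊗ (p1 ⅋ p1⊥)) ⅋ p1) ⊗ ((p1 ⅋ p1⊥) ⊗ (p1⊥ ⊗ p1⊥)))
  [⅋]  ⊢ p1, (((p1⊥ ⊗ p1⊥) ⊗ (p1 ⅋ p1⊥)) ⅋ p1)
    [⊗]  ⊢ p1, p1, ((p1⊥ ⊗ p1⊥) ⊗ (p1 ⅋ p1⊥))
      [⊗]  ⊢ p1, p1, (p1⊥ ⊗ p1⊥)
        [Ax]  ⊢ p1, p1⊥
        [Ax]  ⊢ p1, p1⊥
      [⅋]  ⊢ (p1 ⅋ p1⊥)
        [Ax]  ⊢ p1, p1⊥
  [⊗]  ⊢ p1, p1, ((p1 ⅋ p1⊥) ⊗ (p1⊥ ⊗ p1⊥))
    [⅋]  ⊢ (p1 ⅋ p1⊥)
      [Ax]  ⊢ p1, p1⊥
    [⊗]  ⊢ p1, p1, (p1⊥ ⊗ p1⊥)
      [Ax]  ⊢ p1, p1⊥
      [Ax]  ⊢ p1, p1⊥

Result: YES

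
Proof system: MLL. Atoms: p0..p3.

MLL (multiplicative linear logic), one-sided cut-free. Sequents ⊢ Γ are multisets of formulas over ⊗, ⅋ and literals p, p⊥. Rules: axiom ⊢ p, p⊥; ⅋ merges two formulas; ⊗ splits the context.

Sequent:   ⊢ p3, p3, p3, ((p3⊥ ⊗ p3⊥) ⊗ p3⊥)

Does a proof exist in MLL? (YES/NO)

Proof tree:
[⊗]  ⊢ p3, p3, p3, ((p3⊥ ⊗ p3⊥) ⊗ p3⊥)
  [⊗]  ⊢ p3, p3, (p3⊥ ⊗ p3⊥)
    [Ax]  ⊢ p3, p3⊥
    [Ax]  ⊢ p3, p3⊥
  [Ax]  ⊢ p3, p3⊥

Result: YES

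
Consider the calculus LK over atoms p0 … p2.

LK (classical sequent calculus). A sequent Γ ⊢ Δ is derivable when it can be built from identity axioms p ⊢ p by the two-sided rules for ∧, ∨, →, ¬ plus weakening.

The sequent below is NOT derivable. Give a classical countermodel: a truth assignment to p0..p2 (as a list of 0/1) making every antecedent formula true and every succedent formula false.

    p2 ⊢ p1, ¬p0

Search for a countermodel by truth-table:
  v=000: Γ:[p2=F] Δ:[p1=F, ¬p0=T] refutes=False
  v=001: Γ:[p2=T] Δ:[p1=F, ¬p0=T] refutes=False
  v=010: Γ:[p2=F] Δ:[p1=T, ¬p0=T] refutes=False
  v=011: Γ:[p2=T] Δ:[p1=T, ¬p0=T] refutes=False
  v=100: Γ:[p2=F] Δ:[p1=F, ¬p0=F] refutes=False
  v=101: Γ:[p2=T] Δ:[p1=F, ¬p0=F] refutes=True  ← countermodel

Result: [1, 0, 1]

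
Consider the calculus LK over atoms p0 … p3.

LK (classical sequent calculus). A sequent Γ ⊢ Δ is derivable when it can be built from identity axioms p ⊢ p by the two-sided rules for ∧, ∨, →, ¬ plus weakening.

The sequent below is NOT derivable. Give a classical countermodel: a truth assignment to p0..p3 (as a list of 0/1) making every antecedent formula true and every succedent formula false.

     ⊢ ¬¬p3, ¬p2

Truth-table refutation:
  v=0000: Γ:[] Δ:[¬¬p3=F, ¬p2=T] refutes=False
  v=0001: Γ:[] Δ:[¬¬p3=T, ¬p2=T] refutes=False
  v=0010: Γ:[] Δ:[¬¬p3=F, ¬p2=F] refutes=True  ← countermodel

Result: [0, 0, 1, 0]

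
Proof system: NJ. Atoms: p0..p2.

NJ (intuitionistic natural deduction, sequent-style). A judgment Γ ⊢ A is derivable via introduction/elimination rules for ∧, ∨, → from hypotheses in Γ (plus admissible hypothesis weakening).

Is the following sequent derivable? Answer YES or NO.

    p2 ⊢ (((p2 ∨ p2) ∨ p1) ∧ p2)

Derivation trace:
[∧I] p2 ⊢ (((p2 ∨ p2) ∨ p1) ∧ p2)
  [∨I₁] p2 ⊢ ((p2 ∨ p2) ∨ p1)
    [∨I₂] p2 ⊢ (p2 ∨ p2)
      [Ax] p2 ⊢ p2
  [Ax] p2 ⊢ p2

Result: YES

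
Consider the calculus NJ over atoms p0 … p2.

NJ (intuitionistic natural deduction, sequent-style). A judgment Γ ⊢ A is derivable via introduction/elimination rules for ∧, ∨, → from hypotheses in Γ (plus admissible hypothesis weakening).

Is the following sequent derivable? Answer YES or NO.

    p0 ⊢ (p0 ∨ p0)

Derivation (root first):
[∨I₂] p0 ⊢ (p0 ∨ p0)
  [→E] p0 ⊢ p0
    [→I]  ⊢ (p0 → p0)
      [Ax] p0 ⊢ p0
    [Ax] p0 ⊢ p0

Result: YES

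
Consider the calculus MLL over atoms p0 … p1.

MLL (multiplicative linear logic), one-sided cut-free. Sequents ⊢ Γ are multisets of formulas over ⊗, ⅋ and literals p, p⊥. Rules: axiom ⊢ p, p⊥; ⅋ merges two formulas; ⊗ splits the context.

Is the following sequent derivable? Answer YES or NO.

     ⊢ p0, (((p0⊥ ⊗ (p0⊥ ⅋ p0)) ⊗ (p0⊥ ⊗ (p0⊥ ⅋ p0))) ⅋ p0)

Proof tree:
[⅋]  ⊢ p0, (((p0⊥ ⊗ (p0⊥ ⅋ p0)) ⊗ (p0⊥ ⊗ (p0⊥ ⅋ p0))) ⅋ p0)
  [⊗]  ⊢ p0, p0, ((p0⊥ ⊗ (p0⊥ ⅋ p0)) ⊗ (p0⊥ ⊗ (p0⊥ ⅋ p0)))
    [⊗]  ⊢ p0, (p0⊥ ⊗ (p0⊥ ⅋ p0))
      [Ax]  ⊢ p0, p0⊥
      [⅋]  ⊢ (p0⊥ ⅋ p0)
        [Ax]  ⊢ p0, p0⊥
    [⊗]  ⊢ p0, (p0⊥ ⊗ (p0⊥ ⅋ p0))
      [Ax]  ⊢ p0, p0⊥
      [⅋]  ⊢ (p0⊥ ⅋ p0)
        [Ax]  ⊢ p0, p0⊥

Result: YES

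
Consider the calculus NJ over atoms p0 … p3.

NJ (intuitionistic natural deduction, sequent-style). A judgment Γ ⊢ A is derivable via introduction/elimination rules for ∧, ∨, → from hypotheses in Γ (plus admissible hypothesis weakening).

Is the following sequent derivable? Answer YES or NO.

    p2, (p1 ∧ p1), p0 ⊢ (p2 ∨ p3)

Derivation trace:
[Wk] p2, (p1 ∧ p1), p0 ⊢ (p2 ∨ p3)
  [∨I₁] p2, (p1 ∧ p1) ⊢ (p2 ∨ p3)
    [Wk] p2, (p1 ∧ p1) ⊢ p2
      [Ax] p2 ⊢ p2

Result: YES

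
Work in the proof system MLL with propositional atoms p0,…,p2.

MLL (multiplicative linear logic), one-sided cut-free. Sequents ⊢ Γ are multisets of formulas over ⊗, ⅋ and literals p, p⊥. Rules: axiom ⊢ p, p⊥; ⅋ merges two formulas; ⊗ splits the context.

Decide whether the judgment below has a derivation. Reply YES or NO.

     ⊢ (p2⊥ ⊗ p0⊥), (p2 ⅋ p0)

Derivation (root first):
[⅋]  ⊢ (p2⊥ ⊗ p0⊥), (p2 ⅋ p0)
  [⊗]  ⊢ p2, p0, (p2⊥ ⊗ p0⊥)
    [Ax]  ⊢ p2, p2⊥
    [Ax]  ⊢ p0, p0⊥

Result: YES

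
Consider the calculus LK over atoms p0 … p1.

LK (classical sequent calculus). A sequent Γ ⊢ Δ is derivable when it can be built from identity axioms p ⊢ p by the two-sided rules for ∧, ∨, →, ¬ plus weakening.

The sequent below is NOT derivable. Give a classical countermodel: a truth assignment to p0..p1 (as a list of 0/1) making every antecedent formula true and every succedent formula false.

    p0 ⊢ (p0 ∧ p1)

Search for a countermodel by truth-table:
  v=00: Γ:[p0=F] Δ:[(p0 ∧ p1)=F] refutes=False
  v=01: Γ:[p0=F] Δ:[(p0 ∧ p1)=F] refutes=False
  v=10: Γ:[p0=T] Δ:[(p0 ∧ p1)=F] refutes=True  ← countermodel

Result: [1, 0]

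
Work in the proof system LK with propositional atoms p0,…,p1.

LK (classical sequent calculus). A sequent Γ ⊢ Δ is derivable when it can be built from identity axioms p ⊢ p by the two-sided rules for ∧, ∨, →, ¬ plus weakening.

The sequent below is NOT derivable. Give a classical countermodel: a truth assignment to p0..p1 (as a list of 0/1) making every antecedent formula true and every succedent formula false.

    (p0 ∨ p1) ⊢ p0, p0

Search for a countermodel by truth-table:
  v=00: Γ:[(p0 ∨ p1)=F] Δ:[p0=F, p0=F] refutes=False
  v=01: Γ:[(p0 ∨ p1)=T] Δ:[p0=F, p0=F] refutes=True  ← countermodel

Result: [0, 1]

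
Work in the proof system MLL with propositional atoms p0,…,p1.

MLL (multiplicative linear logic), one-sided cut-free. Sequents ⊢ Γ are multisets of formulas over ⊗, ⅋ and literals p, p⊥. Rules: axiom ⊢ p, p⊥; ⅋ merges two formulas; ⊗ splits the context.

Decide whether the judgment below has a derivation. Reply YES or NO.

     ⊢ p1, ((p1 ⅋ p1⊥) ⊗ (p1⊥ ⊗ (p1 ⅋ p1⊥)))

Proof tree:
[⊗]  ⊢ p1, ((p1 ⅋ p1⊥) ⊗ (p1⊥ ⊗ (p1 ⅋ p1⊥)))
  [⅋]  ⊢ (p1 ⅋ p1⊥)
    [Ax]  ⊢ p1, p1⊥
  [⊗]  ⊢ p1, (p1⊥ ⊗ (p1 ⅋ p1⊥))
    [Ax]  ⊢ p1, p1⊥
    [⅋]  ⊢ (p1 ⅋ p1⊥)
      [Ax]  ⊢ p1, p1⊥

Result: YES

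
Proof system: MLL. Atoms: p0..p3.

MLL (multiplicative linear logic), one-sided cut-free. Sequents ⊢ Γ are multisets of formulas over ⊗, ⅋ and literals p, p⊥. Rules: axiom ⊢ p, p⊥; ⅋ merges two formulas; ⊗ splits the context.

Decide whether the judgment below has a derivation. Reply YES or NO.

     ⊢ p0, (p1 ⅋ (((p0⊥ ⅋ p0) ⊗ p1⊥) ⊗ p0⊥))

Derivation trace:
[⅋]  ⊢ p0, (p1 ⅋ (((p0⊥ ⅋ p0) ⊗ p1⊥) ⊗ p0⊥))
  [⊗]  ⊢ p1, p0, (((p0⊥ ⅋ p0) ⊗ p1⊥) ⊗ p0⊥)
    [⊗]  ⊢ p1, ((p0⊥ ⅋ p0) ⊗ p1⊥)
      [⅋]  ⊢ (p0⊥ ⅋ p0)
        [Ax]  ⊢ p0, p0⊥
      [Ax]  ⊢ p1, p1⊥
    [Ax]  ⊢ p0, p0⊥

Result: YES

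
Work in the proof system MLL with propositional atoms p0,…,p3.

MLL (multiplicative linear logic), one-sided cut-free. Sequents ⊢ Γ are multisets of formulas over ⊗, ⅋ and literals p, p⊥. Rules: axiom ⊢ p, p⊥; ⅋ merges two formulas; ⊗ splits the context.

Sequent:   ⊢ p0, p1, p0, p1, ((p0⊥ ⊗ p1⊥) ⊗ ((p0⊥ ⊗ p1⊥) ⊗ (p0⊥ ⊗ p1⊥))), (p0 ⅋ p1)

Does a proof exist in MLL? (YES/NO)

Proof tree:
[⅋]  ⊢ p0, p1, p0, p1, ((p0⊥ ⊗ p1⊥) ⊗ ((p0⊥ ⊗ p1⊥) ⊗ (p0⊥ ⊗ p1⊥))), (p0 ⅋ p1)
  [⊗]  ⊢ p0, p1, p0, p1, p0, p1, ((p0⊥ ⊗ p1⊥) ⊗ ((p0⊥ ⊗ p1⊥) ⊗ (p0⊥ ⊗ p1⊥)))
    [⊗]  ⊢ p0, p1, (p0⊥ ⊗ p1⊥)
      [Ax]  ⊢ p0, p0⊥
      [Ax]  ⊢ p1, p1⊥
    [⊗]  ⊢ p0, p1, p0, p1, ((p0⊥ ⊗ p1⊥) ⊗ (p0⊥ ⊗ p1⊥))
      [⊗]  ⊢ p0, p1, (p0⊥ ⊗ p1⊥)
        [Ax]  ⊢ p0, p0⊥
        [Ax]  ⊢ p1, p1⊥
      [⊗]  ⊢ p0, p1, (p0⊥ ⊗ p1⊥)
        [Ax]  ⊢ p0, p0⊥
        [Ax]  ⊢ p1, p1⊥

Result: YES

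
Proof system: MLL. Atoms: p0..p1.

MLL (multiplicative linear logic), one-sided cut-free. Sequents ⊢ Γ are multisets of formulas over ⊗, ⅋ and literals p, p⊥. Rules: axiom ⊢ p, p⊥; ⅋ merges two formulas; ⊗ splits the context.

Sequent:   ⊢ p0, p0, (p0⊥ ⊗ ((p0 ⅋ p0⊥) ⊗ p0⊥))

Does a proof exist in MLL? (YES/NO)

Derivation trace:
[⊗]  ⊢ p0, p0, (p0⊥ ⊗ ((p0 ⅋ p0⊥) ⊗ p0⊥))
  [Ax]  ⊢ p0, p0⊥
  [⊗]  ⊢ p0, ((p0 ⅋ p0⊥) ⊗ p0⊥)
    [⅋]  ⊢ (p0 ⅋ p0⊥)
      [Ax]  ⊢ p0, p0⊥
    [Ax]  ⊢ p0, p0⊥

Result: YES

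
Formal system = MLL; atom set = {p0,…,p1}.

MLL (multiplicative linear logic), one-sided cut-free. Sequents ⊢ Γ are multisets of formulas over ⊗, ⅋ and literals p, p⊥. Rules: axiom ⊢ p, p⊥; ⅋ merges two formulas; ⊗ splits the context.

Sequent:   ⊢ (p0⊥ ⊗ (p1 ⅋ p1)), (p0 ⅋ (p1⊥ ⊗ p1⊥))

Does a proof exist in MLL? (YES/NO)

Derivation (root first):
[⅋]  ⊢ (p0⊥ ⊗ (p1 ⅋ p1)), (p0 ⅋ (p1⊥ ⊗ p1⊥))
  [⊗]  ⊢ p0, (p1⊥ ⊗ p1⊥), (p0⊥ ⊗ (p1 ⅋ p1))
    [Ax]  ⊢ p0, p0⊥
    [⅋]  ⊢ (p1⊥ ⊗ p1⊥), (p1 ⅋ p1)
      [⊗]  ⊢ p1, p1, (p1⊥ ⊗ p1⊥)
        [Ax]  ⊢ p1, p1⊥
        [Ax]  ⊢ p1, p1⊥

Result: YES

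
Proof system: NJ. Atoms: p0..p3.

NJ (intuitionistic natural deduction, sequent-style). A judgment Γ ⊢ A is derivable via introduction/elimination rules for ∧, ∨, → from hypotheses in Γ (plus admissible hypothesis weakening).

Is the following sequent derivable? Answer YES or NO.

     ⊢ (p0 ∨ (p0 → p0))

Derivation (root first):
[∨I₂]  ⊢ (p0 ∨ (p0 → p0))
  [→I]  ⊢ (p0 → p0)
    [Ax] p0 ⊢ p0

Result: YES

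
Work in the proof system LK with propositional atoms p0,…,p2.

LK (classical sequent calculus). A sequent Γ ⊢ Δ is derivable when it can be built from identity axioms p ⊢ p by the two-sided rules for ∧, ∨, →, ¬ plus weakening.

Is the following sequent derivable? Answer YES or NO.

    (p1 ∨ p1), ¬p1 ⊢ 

Proof tree:
[¬L] (p1 ∨ p1), ¬p1 ⊢ 
  [∨L] (p1 ∨ p1) ⊢ p1
    [Ax] p1 ⊢ p1
    [Ax] p1 ⊢ p1

Result: YES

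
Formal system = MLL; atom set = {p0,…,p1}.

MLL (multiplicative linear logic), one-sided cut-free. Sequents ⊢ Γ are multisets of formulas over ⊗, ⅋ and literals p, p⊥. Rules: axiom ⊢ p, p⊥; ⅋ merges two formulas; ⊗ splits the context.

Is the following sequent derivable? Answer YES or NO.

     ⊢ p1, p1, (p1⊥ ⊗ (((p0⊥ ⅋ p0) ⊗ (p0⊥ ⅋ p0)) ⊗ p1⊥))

Proof tree:
[⊗]  ⊢ p1, p1, (p1⊥ ⊗ (((p0⊥ ⅋ p0) ⊗ (p0⊥ ⅋ p0)) ⊗ p1⊥))
  [Ax]  ⊢ p1, p1⊥
  [⊗]  ⊢ p1, (((p0⊥ ⅋ p0) ⊗ (p0⊥ ⅋ p0)) ⊗ p1⊥)
    [⊗]  ⊢ ((p0⊥ ⅋ p0) ⊗ (p0⊥ ⅋ p0))
      [⅋]  ⊢ (p0⊥ ⅋ p0)
        [Ax]  ⊢ p0, p0⊥
      [⅋]  ⊢ (p0⊥ ⅋ p0)
        [Ax]  ⊢ p0, p0⊥
    [Ax]  ⊢ p1, p1⊥

Result: YES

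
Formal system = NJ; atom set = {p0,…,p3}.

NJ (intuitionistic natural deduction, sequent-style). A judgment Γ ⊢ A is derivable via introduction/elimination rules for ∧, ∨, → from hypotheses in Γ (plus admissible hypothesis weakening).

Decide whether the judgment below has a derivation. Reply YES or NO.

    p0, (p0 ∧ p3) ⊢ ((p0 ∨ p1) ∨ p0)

Derivation (root first):
[Wk] p0, (p0 ∧ p3) ⊢ ((p0 ∨ p1) ∨ p0)
  [∨I₁] p0 ⊢ ((p0 ∨ p1) ∨ p0)
    [∨I₁] p0 ⊢ (p0 ∨ p1)
      [Ax] p0 ⊢ p0

Result: YES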